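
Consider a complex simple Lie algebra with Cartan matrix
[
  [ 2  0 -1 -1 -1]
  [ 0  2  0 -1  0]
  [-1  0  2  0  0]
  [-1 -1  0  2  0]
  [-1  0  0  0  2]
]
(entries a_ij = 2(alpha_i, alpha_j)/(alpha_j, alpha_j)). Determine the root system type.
type D_5

The matrix has rank 5 with 2's on the diagonal. Reading the off-diagonal entries as Dynkin edges (a single edge where a_ij = a_ji = -1; a double or triple edge where a_ij * a_ji = 2 or 3), the diagram is a chain of 3 nodes with a fork of two nodes at one end (D_5). One simple-root ordering that puts it in standard form is (alpha_2, alpha_4, alpha_1, alpha_5, alpha_3). So the algebra is type D_5, i.e. so(10).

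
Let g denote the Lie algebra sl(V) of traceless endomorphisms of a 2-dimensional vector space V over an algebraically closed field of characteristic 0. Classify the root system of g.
type A_1

This is sl(2), which has dimension 2^2 - 1 = 3 and rank 2 - 1 = 1 (a Cartan subalgebra is the diagonal traceless matrices). In the classification of classical Lie algebras, the special linear algebra sl(n+1) has type A_n; here n = 1, so the Dynkin diagram is a chain of 1 nodes with single edges (A_1). Hence the type is A_1.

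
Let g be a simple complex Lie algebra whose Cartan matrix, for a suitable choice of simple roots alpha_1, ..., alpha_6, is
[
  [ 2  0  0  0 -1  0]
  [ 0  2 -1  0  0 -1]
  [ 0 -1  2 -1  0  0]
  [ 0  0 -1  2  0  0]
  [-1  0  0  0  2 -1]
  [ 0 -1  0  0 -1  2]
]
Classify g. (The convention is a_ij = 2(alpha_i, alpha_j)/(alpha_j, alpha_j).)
The matrix has rank 6 with 2's on the diagonal. Reading the off-diagonal entries as Dynkin edges (a single edge where a_ij = a_ji = -1; a double or triple edge where a_ij * a_ji = 2 or 3), the diagram is a chain of 6 nodes with single edges (A_6). One simple-root ordering that puts it in standard form is (alpha_1, alpha_5, alpha_6, alpha_2, alpha_3, alpha_4). So the algebra is type A_6, i.e. sl(7).

A6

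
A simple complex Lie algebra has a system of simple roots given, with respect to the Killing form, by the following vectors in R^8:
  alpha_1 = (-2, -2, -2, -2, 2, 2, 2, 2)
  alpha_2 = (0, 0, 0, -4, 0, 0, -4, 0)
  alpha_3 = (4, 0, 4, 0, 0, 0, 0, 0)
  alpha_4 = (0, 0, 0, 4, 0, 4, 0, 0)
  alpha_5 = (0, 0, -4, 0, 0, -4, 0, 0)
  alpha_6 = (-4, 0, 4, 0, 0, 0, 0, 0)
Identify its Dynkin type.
Compute the Cartan integers a_ij = 2(alpha_i, alpha_j)/(alpha_j, alpha_j); the resulting 6x6 Cartan matrix is
[[2, 0, -1, 0, 0, 0], [0, 2, 0, -1, 0, 0], [-1, 0, 2, 0, -1, 0], [0, -1, 0, 2, -1, 0], [0, 0, -1, -1, 2, -1], [0, 0, 0, 0, -1, 2]].
All simple roots have the same length, so the diagram is simply laced. The associated Dynkin diagram is a chain of 5 nodes with one extra node attached to the third node from one end (E_6), so the type is E_6.

E_6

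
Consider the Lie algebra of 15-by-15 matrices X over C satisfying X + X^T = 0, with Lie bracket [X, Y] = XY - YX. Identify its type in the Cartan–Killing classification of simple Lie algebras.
This is so(15) with 15 odd, which has dimension 15(15-1)/2 = 105 and rank (15-1)/2 = 7. In the classification of classical Lie algebras, the orthogonal algebra so(2n+1) in an odd number of variables has type B_n; here n = 7, so the Dynkin diagram is a chain of 7 nodes with a double edge at one end; the terminal node there is the unique short simple root (B_7). Hence the type is B_7.

B_7 (so(15))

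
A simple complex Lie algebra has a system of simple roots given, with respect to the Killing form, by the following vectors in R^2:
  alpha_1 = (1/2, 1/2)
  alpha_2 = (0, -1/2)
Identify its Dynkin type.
B_2 (so(5))

Compute the Cartan integers a_ij = 2(alpha_i, alpha_j)/(alpha_j, alpha_j); the resulting 2x2 Cartan matrix is
[[2, -2], [-1, 2]].
The roots have two lengths (squared-length ratio 2:1); the short ones are alpha_{2}. The associated Dynkin diagram is a chain of 2 nodes with a double edge at one end; the terminal node there is the unique short simple root (B_2), so the type is B_2 (the algebra so(5)).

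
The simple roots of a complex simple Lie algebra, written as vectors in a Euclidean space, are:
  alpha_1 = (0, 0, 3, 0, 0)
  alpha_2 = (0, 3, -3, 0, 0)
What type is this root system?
Compute the Cartan integers a_ij = 2(alpha_i, alpha_j)/(alpha_j, alpha_j); the resulting 2x2 Cartan matrix is
[[2, -1], [-2, 2]].
The roots have two lengths (squared-length ratio 2:1); the short ones are alpha_{1}. The associated Dynkin diagram is a chain of 2 nodes with a double edge at one end; the terminal node there is the unique short simple root (B_2), so the type is B_2 (the algebra so(5)).

type B_2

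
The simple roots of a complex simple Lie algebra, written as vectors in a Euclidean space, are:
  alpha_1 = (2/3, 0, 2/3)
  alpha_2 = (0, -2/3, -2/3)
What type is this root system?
type A_2

Compute the Cartan integers a_ij = 2(alpha_i, alpha_j)/(alpha_j, alpha_j); the resulting 2x2 Cartan matrix is
[[2, -1], [-1, 2]].
All simple roots have the same length, so the diagram is simply laced. The associated Dynkin diagram is a chain of 2 nodes with single edges (A_2), so the type is A_2 (the algebra sl(3)).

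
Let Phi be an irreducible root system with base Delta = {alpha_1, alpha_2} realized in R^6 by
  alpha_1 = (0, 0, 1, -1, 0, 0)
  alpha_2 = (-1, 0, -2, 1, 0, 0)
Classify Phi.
G_2

Compute the Cartan integers a_ij = 2(alpha_i, alpha_j)/(alpha_j, alpha_j); the resulting 2x2 Cartan matrix is
[[2, -1], [-3, 2]].
The roots have two lengths (squared-length ratio 3:1); the short ones are alpha_{1}. The associated Dynkin diagram is two nodes joined by a triple edge (G_2), so the type is G_2.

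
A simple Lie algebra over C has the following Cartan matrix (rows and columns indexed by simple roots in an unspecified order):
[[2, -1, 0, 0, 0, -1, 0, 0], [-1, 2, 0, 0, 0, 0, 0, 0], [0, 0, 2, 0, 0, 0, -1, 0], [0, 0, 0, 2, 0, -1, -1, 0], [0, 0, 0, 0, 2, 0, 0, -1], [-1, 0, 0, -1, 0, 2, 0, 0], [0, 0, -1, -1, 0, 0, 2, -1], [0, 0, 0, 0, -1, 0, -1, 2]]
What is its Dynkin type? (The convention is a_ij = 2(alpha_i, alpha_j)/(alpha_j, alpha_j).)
The matrix has rank 8 with 2's on the diagonal. Reading the off-diagonal entries as Dynkin edges (a single edge where a_ij = a_ji = -1; a double or triple edge where a_ij * a_ji = 2 or 3), the diagram is a chain of 7 nodes with one extra node attached to the third node from one end (E_8). One simple-root ordering that puts it in standard form is (alpha_5, alpha_3, alpha_8, alpha_7, alpha_4, alpha_6, alpha_1, alpha_2). So the algebra is type E_8.

E8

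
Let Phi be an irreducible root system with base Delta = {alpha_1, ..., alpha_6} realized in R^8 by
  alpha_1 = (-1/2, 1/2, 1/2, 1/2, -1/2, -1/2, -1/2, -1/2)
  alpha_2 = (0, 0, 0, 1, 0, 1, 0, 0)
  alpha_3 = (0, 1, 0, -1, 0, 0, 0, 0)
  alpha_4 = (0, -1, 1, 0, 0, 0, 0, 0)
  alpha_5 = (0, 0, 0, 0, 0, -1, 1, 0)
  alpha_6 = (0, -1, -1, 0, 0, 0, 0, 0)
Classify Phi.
E_6

Compute the Cartan integers a_ij = 2(alpha_i, alpha_j)/(alpha_j, alpha_j); the resulting 6x6 Cartan matrix is
[[2, 0, 0, 0, 0, -1], [0, 2, -1, 0, -1, 0], [0, -1, 2, -1, 0, -1], [0, 0, -1, 2, 0, 0], [0, -1, 0, 0, 2, 0], [-1, 0, -1, 0, 0, 2]].
All simple roots have the same length, so the diagram is simply laced. The associated Dynkin diagram is a chain of 5 nodes with one extra node attached to the third node from one end (E_6), so the type is E_6.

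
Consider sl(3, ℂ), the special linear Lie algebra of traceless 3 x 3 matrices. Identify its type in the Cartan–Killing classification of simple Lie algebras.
A_2

This is sl(3), which has dimension 3^2 - 1 = 8 and rank 3 - 1 = 2 (a Cartan subalgebra is the diagonal traceless matrices). In the classification of classical Lie algebras, the special linear algebra sl(n+1) has type A_n; here n = 2, so the Dynkin diagram is a chain of 2 nodes with single edges (A_2). Hence the type is A_2.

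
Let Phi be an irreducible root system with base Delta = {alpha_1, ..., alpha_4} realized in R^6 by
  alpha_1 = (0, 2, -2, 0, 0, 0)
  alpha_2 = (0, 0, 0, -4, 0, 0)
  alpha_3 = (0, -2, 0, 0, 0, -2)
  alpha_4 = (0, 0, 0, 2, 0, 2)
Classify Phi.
C_4 (sp(8))

Compute the Cartan integers a_ij = 2(alpha_i, alpha_j)/(alpha_j, alpha_j); the resulting 4x4 Cartan matrix is
[[2, 0, -1, 0], [0, 2, 0, -2], [-1, 0, 2, -1], [0, -1, -1, 2]].
The roots have two lengths (squared-length ratio 2:1); the short ones are alpha_{1,3,4}. The associated Dynkin diagram is a chain of 4 nodes with a double edge at one end; the terminal node there is the unique long simple root (C_4), so the type is C_4 (the algebra sp(8)).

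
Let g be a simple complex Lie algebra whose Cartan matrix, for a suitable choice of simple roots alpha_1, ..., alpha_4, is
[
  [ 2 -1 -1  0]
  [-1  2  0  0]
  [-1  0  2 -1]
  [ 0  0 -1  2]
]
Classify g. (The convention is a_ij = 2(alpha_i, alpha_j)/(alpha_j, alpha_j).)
The matrix has rank 4 with 2's on the diagonal. Reading the off-diagonal entries as Dynkin edges (a single edge where a_ij = a_ji = -1; a double or triple edge where a_ij * a_ji = 2 or 3), the diagram is a chain of 4 nodes with single edges (A_4). One simple-root ordering that puts it in standard form is (alpha_4, alpha_3, alpha_1, alpha_2). So the algebra is type A_4, i.e. sl(5).

type A_4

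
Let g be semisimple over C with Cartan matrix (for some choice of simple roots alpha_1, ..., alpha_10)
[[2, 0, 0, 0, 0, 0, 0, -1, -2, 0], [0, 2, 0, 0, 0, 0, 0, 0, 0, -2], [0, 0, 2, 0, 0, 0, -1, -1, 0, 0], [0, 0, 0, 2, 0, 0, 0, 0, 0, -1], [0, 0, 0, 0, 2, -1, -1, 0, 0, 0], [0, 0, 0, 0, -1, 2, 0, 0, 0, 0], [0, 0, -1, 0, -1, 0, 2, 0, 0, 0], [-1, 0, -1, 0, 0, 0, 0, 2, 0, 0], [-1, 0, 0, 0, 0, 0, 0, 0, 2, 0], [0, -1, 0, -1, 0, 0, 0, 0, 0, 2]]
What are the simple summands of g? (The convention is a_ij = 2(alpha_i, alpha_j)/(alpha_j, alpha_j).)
The diagram associated to this matrix has two connected components: the simple roots {alpha_1, alpha_3, alpha_5, alpha_6, alpha_7, alpha_8, alpha_9} form a chain of 7 nodes with a double edge at one end; the terminal node there is the unique short simple root (B_7), and {alpha_2, alpha_4, alpha_10} form a chain of 3 nodes with a double edge at one end; the terminal node there is the unique long simple root (C_3). A semisimple Lie algebra decomposes uniquely as the direct sum of simple ideals, one per connected component of its Dynkin diagram, so g ≅ B_7 ⊕ C_3 (dimension 105 + 21 = 126).

B_7 + C_3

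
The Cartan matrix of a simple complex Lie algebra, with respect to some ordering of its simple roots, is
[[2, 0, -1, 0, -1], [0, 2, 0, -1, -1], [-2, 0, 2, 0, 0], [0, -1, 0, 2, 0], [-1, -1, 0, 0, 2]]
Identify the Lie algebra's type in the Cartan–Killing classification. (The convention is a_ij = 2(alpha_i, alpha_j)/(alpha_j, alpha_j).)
C_5 (sp(10))

The matrix has rank 5 with 2's on the diagonal. Reading the off-diagonal entries as Dynkin edges (a single edge where a_ij = a_ji = -1; a double or triple edge where a_ij * a_ji = 2 or 3), the diagram is a chain of 5 nodes with a double edge at one end; the terminal node there is the unique long simple root (C_5). One simple-root ordering that puts it in standard form is (alpha_4, alpha_2, alpha_5, alpha_1, alpha_3). So the algebra is type C_5, i.e. sp(10).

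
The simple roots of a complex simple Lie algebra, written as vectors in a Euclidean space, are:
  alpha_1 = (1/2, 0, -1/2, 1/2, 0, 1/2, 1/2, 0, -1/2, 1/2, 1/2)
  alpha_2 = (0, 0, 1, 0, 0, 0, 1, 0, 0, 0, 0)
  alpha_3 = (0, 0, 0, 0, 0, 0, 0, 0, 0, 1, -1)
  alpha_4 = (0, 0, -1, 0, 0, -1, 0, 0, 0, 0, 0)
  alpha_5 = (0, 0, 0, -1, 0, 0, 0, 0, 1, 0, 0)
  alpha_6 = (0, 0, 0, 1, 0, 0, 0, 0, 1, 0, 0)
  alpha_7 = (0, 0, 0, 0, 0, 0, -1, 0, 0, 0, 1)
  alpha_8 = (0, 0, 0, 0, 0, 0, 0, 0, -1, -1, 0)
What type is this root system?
type E_8

Compute the Cartan integers a_ij = 2(alpha_i, alpha_j)/(alpha_j, alpha_j); the resulting 8x8 Cartan matrix is
[[2, 0, 0, 0, -1, 0, 0, 0], [0, 2, 0, -1, 0, 0, -1, 0], [0, 0, 2, 0, 0, 0, -1, -1], [0, -1, 0, 2, 0, 0, 0, 0], [-1, 0, 0, 0, 2, 0, 0, -1], [0, 0, 0, 0, 0, 2, 0, -1], [0, -1, -1, 0, 0, 0, 2, 0], [0, 0, -1, 0, -1, -1, 0, 2]].
All simple roots have the same length, so the diagram is simply laced. The associated Dynkin diagram is a chain of 7 nodes with one extra node attached to the third node from one end (E_8), so the type is E_8.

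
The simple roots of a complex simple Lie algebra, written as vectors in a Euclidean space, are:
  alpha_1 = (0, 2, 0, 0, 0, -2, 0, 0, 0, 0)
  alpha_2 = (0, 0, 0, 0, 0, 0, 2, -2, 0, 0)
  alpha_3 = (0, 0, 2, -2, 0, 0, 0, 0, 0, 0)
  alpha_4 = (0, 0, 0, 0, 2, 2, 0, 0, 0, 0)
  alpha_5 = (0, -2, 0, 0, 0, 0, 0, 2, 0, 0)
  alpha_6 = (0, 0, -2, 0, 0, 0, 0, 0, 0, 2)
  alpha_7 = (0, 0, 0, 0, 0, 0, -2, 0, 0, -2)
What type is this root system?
Compute the Cartan integers a_ij = 2(alpha_i, alpha_j)/(alpha_j, alpha_j); the resulting 7x7 Cartan matrix is
[[2, 0, 0, -1, -1, 0, 0], [0, 2, 0, 0, -1, 0, -1], [0, 0, 2, 0, 0, -1, 0], [-1, 0, 0, 2, 0, 0, 0], [-1, -1, 0, 0, 2, 0, 0], [0, 0, -1, 0, 0, 2, -1], [0, -1, 0, 0, 0, -1, 2]].
All simple roots have the same length, so the diagram is simply laced. The associated Dynkin diagram is a chain of 7 nodes with single edges (A_7), so the type is A_7 (the algebra sl(8)).

type A_7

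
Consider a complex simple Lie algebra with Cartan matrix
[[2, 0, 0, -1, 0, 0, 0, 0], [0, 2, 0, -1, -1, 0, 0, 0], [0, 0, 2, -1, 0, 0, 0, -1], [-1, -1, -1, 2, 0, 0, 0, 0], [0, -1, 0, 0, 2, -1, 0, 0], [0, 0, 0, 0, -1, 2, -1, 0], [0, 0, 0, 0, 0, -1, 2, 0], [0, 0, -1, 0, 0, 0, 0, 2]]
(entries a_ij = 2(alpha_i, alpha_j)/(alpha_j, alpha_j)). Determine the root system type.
The matrix has rank 8 with 2's on the diagonal. Reading the off-diagonal entries as Dynkin edges (a single edge where a_ij = a_ji = -1; a double or triple edge where a_ij * a_ji = 2 or 3), the diagram is a chain of 7 nodes with one extra node attached to the third node from one end (E_8). One simple-root ordering that puts it in standard form is (alpha_8, alpha_1, alpha_3, alpha_4, alpha_2, alpha_5, alpha_6, alpha_7). So the algebra is type E_8.

E_8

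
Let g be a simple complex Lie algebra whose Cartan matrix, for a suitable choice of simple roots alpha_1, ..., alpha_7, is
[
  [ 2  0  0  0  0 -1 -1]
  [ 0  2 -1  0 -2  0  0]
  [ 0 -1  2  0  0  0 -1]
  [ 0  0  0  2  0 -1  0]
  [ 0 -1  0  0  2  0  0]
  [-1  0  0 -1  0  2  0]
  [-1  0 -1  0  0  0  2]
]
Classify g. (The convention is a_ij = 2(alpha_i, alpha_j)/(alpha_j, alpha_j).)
The matrix has rank 7 with 2's on the diagonal. Reading the off-diagonal entries as Dynkin edges (a single edge where a_ij = a_ji = -1; a double or triple edge where a_ij * a_ji = 2 or 3), the diagram is a chain of 7 nodes with a double edge at one end; the terminal node there is the unique short simple root (B_7). One simple-root ordering that puts it in standard form is (alpha_4, alpha_6, alpha_1, alpha_7, alpha_3, alpha_2, alpha_5). So the algebra is type B_7, i.e. so(15).

B_7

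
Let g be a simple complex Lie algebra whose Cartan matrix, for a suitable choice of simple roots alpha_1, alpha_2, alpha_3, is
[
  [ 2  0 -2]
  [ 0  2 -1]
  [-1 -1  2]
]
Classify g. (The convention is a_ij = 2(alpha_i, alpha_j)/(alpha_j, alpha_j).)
The matrix has rank 3 with 2's on the diagonal. Reading the off-diagonal entries as Dynkin edges (a single edge where a_ij = a_ji = -1; a double or triple edge where a_ij * a_ji = 2 or 3), the diagram is a chain of 3 nodes with a double edge at one end; the terminal node there is the unique long simple root (C_3). One simple-root ordering that puts it in standard form is (alpha_2, alpha_3, alpha_1). So the algebra is type C_3, i.e. sp(6).

C3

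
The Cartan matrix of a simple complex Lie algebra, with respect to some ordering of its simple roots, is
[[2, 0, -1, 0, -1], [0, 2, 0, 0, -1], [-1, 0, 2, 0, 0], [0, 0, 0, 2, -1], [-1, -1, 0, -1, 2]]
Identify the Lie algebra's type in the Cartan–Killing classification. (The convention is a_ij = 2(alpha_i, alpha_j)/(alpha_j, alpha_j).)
D_5 (so(10))

The matrix has rank 5 with 2's on the diagonal. Reading the off-diagonal entries as Dynkin edges (a single edge where a_ij = a_ji = -1; a double or triple edge where a_ij * a_ji = 2 or 3), the diagram is a chain of 3 nodes with a fork of two nodes at one end (D_5). One simple-root ordering that puts it in standard form is (alpha_3, alpha_1, alpha_5, alpha_4, alpha_2). So the algebra is type D_5, i.e. so(10).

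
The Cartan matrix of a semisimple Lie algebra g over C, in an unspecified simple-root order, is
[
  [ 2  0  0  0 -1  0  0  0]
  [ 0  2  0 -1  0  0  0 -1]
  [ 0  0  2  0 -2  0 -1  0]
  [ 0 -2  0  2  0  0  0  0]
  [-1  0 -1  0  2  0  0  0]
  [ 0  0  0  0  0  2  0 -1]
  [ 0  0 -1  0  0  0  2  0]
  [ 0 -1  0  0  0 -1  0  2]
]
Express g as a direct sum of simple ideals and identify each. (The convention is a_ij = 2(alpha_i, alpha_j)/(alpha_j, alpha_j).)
The diagram associated to this matrix has two connected components: the simple roots {alpha_2, alpha_4, alpha_6, alpha_8} form a chain of 4 nodes with a double edge at one end; the terminal node there is the unique long simple root (C_4), and {alpha_1, alpha_3, alpha_5, alpha_7} form a chain of 4 nodes with a double edge between the middle two (F_4). A semisimple Lie algebra decomposes uniquely as the direct sum of simple ideals, one per connected component of its Dynkin diagram, so g ≅ C_4 ⊕ F_4 (dimension 36 + 52 = 88).

C4 + F4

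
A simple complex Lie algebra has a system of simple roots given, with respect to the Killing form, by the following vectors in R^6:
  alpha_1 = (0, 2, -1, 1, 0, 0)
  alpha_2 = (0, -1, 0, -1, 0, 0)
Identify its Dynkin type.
Compute the Cartan integers a_ij = 2(alpha_i, alpha_j)/(alpha_j, alpha_j); the resulting 2x2 Cartan matrix is
[[2, -3], [-1, 2]].
The roots have two lengths (squared-length ratio 3:1); the short ones are alpha_{2}. The associated Dynkin diagram is two nodes joined by a triple edge (G_2), so the type is G_2.

type G_2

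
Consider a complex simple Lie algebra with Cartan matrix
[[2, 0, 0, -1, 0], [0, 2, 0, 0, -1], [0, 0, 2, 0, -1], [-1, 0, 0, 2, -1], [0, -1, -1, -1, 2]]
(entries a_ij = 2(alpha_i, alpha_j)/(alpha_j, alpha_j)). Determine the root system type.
The matrix has rank 5 with 2's on the diagonal. Reading the off-diagonal entries as Dynkin edges (a single edge where a_ij = a_ji = -1; a double or triple edge where a_ij * a_ji = 2 or 3), the diagram is a chain of 3 nodes with a fork of two nodes at one end (D_5). One simple-root ordering that puts it in standard form is (alpha_1, alpha_4, alpha_5, alpha_3, alpha_2). So the algebra is type D_5, i.e. so(10).

D5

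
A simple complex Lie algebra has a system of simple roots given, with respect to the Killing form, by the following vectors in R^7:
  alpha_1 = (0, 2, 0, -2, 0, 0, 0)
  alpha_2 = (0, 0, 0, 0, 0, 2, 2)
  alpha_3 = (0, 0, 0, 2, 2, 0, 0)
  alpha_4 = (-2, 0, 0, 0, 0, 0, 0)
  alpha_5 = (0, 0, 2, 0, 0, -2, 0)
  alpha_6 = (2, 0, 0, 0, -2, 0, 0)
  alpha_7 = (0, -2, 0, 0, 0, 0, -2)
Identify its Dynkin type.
Compute the Cartan integers a_ij = 2(alpha_i, alpha_j)/(alpha_j, alpha_j); the resulting 7x7 Cartan matrix is
[[2, 0, -1, 0, 0, 0, -1], [0, 2, 0, 0, -1, 0, -1], [-1, 0, 2, 0, 0, -1, 0], [0, 0, 0, 2, 0, -1, 0], [0, -1, 0, 0, 2, 0, 0], [0, 0, -1, -2, 0, 2, 0], [-1, -1, 0, 0, 0, 0, 2]].
The roots have two lengths (squared-length ratio 2:1); the short ones are alpha_{4}. The associated Dynkin diagram is a chain of 7 nodes with a double edge at one end; the terminal node there is the unique short simple root (B_7), so the type is B_7 (the algebra so(15)).

B_7 (so(15))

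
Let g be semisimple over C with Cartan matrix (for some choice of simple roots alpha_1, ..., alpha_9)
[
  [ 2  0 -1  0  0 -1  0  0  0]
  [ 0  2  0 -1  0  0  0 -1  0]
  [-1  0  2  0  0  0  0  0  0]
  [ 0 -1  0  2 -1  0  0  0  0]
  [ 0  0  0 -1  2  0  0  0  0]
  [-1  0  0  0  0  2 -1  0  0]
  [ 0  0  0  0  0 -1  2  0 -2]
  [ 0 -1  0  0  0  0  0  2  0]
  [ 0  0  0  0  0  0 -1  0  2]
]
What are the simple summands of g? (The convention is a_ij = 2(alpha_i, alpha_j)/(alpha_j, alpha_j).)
A_4 (sl(5)) ⊕ B_5 (so(11))

The diagram associated to this matrix has two connected components: the simple roots {alpha_2, alpha_4, alpha_5, alpha_8} form a chain of 4 nodes with single edges (A_4), and {alpha_1, alpha_3, alpha_6, alpha_7, alpha_9} form a chain of 5 nodes with a double edge at one end; the terminal node there is the unique short simple root (B_5). A semisimple Lie algebra decomposes uniquely as the direct sum of simple ideals, one per connected component of its Dynkin diagram, so g ≅ A_4 ⊕ B_5 (dimension 24 + 55 = 79).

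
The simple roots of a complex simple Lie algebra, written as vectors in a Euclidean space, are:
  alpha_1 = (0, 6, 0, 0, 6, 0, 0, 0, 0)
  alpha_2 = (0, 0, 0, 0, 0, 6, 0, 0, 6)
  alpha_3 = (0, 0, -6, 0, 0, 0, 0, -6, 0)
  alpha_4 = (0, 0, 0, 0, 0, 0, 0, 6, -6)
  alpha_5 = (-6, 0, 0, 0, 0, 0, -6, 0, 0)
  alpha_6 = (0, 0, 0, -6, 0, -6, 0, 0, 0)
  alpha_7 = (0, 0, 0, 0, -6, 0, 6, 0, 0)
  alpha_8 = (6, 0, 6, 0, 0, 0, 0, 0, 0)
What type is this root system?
A8

Compute the Cartan integers a_ij = 2(alpha_i, alpha_j)/(alpha_j, alpha_j); the resulting 8x8 Cartan matrix is
[[2, 0, 0, 0, 0, 0, -1, 0], [0, 2, 0, -1, 0, -1, 0, 0], [0, 0, 2, -1, 0, 0, 0, -1], [0, -1, -1, 2, 0, 0, 0, 0], [0, 0, 0, 0, 2, 0, -1, -1], [0, -1, 0, 0, 0, 2, 0, 0], [-1, 0, 0, 0, -1, 0, 2, 0], [0, 0, -1, 0, -1, 0, 0, 2]].
All simple roots have the same length, so the diagram is simply laced. The associated Dynkin diagram is a chain of 8 nodes with single edges (A_8), so the type is A_8 (the algebra sl(9)).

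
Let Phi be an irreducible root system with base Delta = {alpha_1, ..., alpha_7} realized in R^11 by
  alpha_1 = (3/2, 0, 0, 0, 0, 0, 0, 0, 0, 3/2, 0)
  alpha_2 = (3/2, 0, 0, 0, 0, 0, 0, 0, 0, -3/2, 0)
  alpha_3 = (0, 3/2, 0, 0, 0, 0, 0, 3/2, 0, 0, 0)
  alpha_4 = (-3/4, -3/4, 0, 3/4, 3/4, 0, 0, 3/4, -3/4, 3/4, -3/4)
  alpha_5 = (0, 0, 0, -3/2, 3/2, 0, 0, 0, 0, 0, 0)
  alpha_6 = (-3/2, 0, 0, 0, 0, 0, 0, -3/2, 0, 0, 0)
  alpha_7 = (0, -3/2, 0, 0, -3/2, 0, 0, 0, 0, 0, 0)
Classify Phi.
type E_7

Compute the Cartan integers a_ij = 2(alpha_i, alpha_j)/(alpha_j, alpha_j); the resulting 7x7 Cartan matrix is
[[2, 0, 0, 0, 0, -1, 0], [0, 2, 0, -1, 0, -1, 0], [0, 0, 2, 0, 0, -1, -1], [0, -1, 0, 2, 0, 0, 0], [0, 0, 0, 0, 2, 0, -1], [-1, -1, -1, 0, 0, 2, 0], [0, 0, -1, 0, -1, 0, 2]].
All simple roots have the same length, so the diagram is simply laced. The associated Dynkin diagram is a chain of 6 nodes with one extra node attached to the third node from one end (E_7), so the type is E_7.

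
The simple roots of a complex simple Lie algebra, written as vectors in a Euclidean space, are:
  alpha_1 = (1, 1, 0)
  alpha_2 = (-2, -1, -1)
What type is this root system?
type G_2

Compute the Cartan integers a_ij = 2(alpha_i, alpha_j)/(alpha_j, alpha_j); the resulting 2x2 Cartan matrix is
[[2, -1], [-3, 2]].
The roots have two lengths (squared-length ratio 3:1); the short ones are alpha_{1}. The associated Dynkin diagram is two nodes joined by a triple edge (G_2), so the type is G_2.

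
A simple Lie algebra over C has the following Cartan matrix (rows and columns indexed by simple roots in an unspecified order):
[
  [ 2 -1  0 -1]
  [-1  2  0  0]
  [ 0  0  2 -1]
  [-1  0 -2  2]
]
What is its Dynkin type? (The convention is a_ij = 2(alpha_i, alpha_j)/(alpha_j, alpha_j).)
The matrix has rank 4 with 2's on the diagonal. Reading the off-diagonal entries as Dynkin edges (a single edge where a_ij = a_ji = -1; a double or triple edge where a_ij * a_ji = 2 or 3), the diagram is a chain of 4 nodes with a double edge at one end; the terminal node there is the unique short simple root (B_4). One simple-root ordering that puts it in standard form is (alpha_2, alpha_1, alpha_4, alpha_3). So the algebra is type B_4, i.e. so(9).

B_4 (so(9))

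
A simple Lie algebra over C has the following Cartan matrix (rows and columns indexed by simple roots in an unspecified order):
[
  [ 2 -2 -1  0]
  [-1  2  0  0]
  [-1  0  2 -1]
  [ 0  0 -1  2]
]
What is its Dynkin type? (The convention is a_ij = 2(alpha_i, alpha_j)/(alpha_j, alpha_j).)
The matrix has rank 4 with 2's on the diagonal. Reading the off-diagonal entries as Dynkin edges (a single edge where a_ij = a_ji = -1; a double or triple edge where a_ij * a_ji = 2 or 3), the diagram is a chain of 4 nodes with a double edge at one end; the terminal node there is the unique short simple root (B_4). One simple-root ordering that puts it in standard form is (alpha_4, alpha_3, alpha_1, alpha_2). So the algebra is type B_4, i.e. so(9).

type B_4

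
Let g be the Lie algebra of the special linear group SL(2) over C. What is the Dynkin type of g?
This is sl(2), which has dimension 2^2 - 1 = 3 and rank 2 - 1 = 1 (a Cartan subalgebra is the diagonal traceless matrices). In the classification of classical Lie algebras, the special linear algebra sl(n+1) has type A_n; here n = 1, so the Dynkin diagram is a chain of 1 nodes with single edges (A_1). Hence the type is A_1.

A_1 (sl(2))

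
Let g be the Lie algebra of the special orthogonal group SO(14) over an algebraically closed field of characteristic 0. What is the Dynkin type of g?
This is so(14) with 14 even, which has dimension 14(14-1)/2 = 91 and rank 14/2 = 7. In the classification of classical Lie algebras, the orthogonal algebra so(2n) in an even number of variables has type D_n; here n = 7, so the Dynkin diagram is a chain of 5 nodes with a fork of two nodes at one end (D_7). Hence the type is D_7.

D7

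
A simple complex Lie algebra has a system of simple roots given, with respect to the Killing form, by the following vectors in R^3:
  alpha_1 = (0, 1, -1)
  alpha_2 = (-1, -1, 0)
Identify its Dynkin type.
A_2 (sl(3))

Compute the Cartan integers a_ij = 2(alpha_i, alpha_j)/(alpha_j, alpha_j); the resulting 2x2 Cartan matrix is
[[2, -1], [-1, 2]].
All simple roots have the same length, so the diagram is simply laced. The associated Dynkin diagram is a chain of 2 nodes with single edges (A_2), so the type is A_2 (the algebra sl(3)).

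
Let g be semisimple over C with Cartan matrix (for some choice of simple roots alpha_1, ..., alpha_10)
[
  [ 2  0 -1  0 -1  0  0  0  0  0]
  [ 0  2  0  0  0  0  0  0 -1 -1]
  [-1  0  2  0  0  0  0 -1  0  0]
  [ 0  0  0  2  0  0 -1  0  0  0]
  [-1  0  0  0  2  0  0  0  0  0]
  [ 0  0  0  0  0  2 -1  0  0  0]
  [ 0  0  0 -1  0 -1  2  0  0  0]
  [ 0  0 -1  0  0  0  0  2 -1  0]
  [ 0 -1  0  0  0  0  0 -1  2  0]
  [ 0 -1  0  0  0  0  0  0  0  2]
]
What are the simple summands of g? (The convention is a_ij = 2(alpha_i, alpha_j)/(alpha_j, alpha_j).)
A_3 (sl(4)) ⊕ A_7 (sl(8))

The diagram associated to this matrix has two connected components: the simple roots {alpha_4, alpha_6, alpha_7} form a chain of 3 nodes with single edges (A_3), and {alpha_1, alpha_2, alpha_3, alpha_5, alpha_8, alpha_9, alpha_10} form a chain of 7 nodes with single edges (A_7). A semisimple Lie algebra decomposes uniquely as the direct sum of simple ideals, one per connected component of its Dynkin diagram, so g ≅ A_3 ⊕ A_7 (dimension 15 + 63 = 78).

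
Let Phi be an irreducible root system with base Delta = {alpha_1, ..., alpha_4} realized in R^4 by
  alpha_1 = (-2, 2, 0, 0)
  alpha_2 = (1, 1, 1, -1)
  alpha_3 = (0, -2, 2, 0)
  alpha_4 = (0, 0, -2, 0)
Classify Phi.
type F_4

Compute the Cartan integers a_ij = 2(alpha_i, alpha_j)/(alpha_j, alpha_j); the resulting 4x4 Cartan matrix is
[[2, 0, -1, 0], [0, 2, 0, -1], [-1, 0, 2, -2], [0, -1, -1, 2]].
The roots have two lengths (squared-length ratio 2:1); the short ones are alpha_{2,4}. The associated Dynkin diagram is a chain of 4 nodes with a double edge between the middle two (F_4), so the type is F_4.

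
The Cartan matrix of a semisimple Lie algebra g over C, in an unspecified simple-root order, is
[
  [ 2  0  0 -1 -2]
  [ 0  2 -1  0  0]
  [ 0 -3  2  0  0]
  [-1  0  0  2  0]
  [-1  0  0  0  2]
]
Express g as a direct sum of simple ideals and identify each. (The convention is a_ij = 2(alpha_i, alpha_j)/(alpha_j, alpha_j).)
B_3 + G_2

The diagram associated to this matrix has two connected components: the simple roots {alpha_1, alpha_4, alpha_5} form a chain of 3 nodes with a double edge at one end; the terminal node there is the unique short simple root (B_3), and {alpha_2, alpha_3} form two nodes joined by a triple edge (G_2). A semisimple Lie algebra decomposes uniquely as the direct sum of simple ideals, one per connected component of its Dynkin diagram, so g ≅ B_3 ⊕ G_2 (dimension 21 + 14 = 35).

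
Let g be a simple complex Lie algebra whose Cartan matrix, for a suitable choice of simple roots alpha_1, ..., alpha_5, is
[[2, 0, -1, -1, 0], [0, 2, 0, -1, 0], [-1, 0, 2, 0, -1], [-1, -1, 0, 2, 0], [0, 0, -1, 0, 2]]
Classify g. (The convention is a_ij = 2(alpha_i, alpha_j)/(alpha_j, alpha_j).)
The matrix has rank 5 with 2's on the diagonal. Reading the off-diagonal entries as Dynkin edges (a single edge where a_ij = a_ji = -1; a double or triple edge where a_ij * a_ji = 2 or 3), the diagram is a chain of 5 nodes with single edges (A_5). One simple-root ordering that puts it in standard form is (alpha_5, alpha_3, alpha_1, alpha_4, alpha_2). So the algebra is type A_5, i.e. sl(6).

type A_5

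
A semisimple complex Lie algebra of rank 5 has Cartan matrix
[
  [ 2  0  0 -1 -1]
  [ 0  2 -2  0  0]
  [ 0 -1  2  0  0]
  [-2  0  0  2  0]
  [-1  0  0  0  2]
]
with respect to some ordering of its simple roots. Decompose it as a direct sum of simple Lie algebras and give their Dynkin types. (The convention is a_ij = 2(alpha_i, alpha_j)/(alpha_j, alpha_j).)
The diagram associated to this matrix has two connected components: the simple roots {alpha_2, alpha_3} form a chain of 2 nodes with a double edge at one end; the terminal node there is the unique short simple root (B_2), and {alpha_1, alpha_4, alpha_5} form a chain of 3 nodes with a double edge at one end; the terminal node there is the unique long simple root (C_3). A semisimple Lie algebra decomposes uniquely as the direct sum of simple ideals, one per connected component of its Dynkin diagram, so g ≅ B_2 ⊕ C_3 (dimension 10 + 21 = 31).

B2 ⊕ C3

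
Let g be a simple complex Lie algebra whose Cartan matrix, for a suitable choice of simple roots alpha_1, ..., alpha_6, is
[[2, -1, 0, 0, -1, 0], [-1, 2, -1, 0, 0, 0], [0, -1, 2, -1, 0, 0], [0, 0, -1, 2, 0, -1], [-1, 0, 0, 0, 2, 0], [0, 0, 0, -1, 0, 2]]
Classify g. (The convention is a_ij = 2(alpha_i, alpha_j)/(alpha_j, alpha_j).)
The matrix has rank 6 with 2's on the diagonal. Reading the off-diagonal entries as Dynkin edges (a single edge where a_ij = a_ji = -1; a double or triple edge where a_ij * a_ji = 2 or 3), the diagram is a chain of 6 nodes with single edges (A_6). One simple-root ordering that puts it in standard form is (alpha_5, alpha_1, alpha_2, alpha_3, alpha_4, alpha_6). So the algebra is type A_6, i.e. sl(7).

A_6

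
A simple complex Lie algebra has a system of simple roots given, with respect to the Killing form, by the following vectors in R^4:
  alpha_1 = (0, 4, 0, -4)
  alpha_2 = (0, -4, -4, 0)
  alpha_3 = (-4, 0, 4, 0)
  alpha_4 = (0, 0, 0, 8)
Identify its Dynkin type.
Compute the Cartan integers a_ij = 2(alpha_i, alpha_j)/(alpha_j, alpha_j); the resulting 4x4 Cartan matrix is
[[2, -1, 0, -1], [-1, 2, -1, 0], [0, -1, 2, 0], [-2, 0, 0, 2]].
The roots have two lengths (squared-length ratio 2:1); the short ones are alpha_{1,2,3}. The associated Dynkin diagram is a chain of 4 nodes with a double edge at one end; the terminal node there is the unique long simple root (C_4), so the type is C_4 (the algebra sp(8)).

C4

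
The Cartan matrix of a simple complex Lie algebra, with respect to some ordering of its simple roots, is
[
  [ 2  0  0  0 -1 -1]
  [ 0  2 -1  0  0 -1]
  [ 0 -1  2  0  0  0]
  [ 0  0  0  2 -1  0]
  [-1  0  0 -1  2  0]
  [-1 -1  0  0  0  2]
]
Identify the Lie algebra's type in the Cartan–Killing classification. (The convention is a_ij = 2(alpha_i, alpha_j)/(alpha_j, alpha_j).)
The matrix has rank 6 with 2's on the diagonal. Reading the off-diagonal entries as Dynkin edges (a single edge where a_ij = a_ji = -1; a double or triple edge where a_ij * a_ji = 2 or 3), the diagram is a chain of 6 nodes with single edges (A_6). One simple-root ordering that puts it in standard form is (alpha_4, alpha_5, alpha_1, alpha_6, alpha_2, alpha_3). So the algebra is type A_6, i.e. sl(7).

A_6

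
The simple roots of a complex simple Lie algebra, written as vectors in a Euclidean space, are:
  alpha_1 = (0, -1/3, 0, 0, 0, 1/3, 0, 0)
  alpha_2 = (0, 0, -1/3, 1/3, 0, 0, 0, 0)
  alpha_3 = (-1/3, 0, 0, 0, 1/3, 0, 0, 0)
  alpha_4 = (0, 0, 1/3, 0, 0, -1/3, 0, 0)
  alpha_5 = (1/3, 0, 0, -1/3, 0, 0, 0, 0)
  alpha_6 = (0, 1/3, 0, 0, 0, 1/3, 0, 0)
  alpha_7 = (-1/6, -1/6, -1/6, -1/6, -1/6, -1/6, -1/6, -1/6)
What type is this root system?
Compute the Cartan integers a_ij = 2(alpha_i, alpha_j)/(alpha_j, alpha_j); the resulting 7x7 Cartan matrix is
[[2, 0, 0, -1, 0, 0, 0], [0, 2, 0, -1, -1, 0, 0], [0, 0, 2, 0, -1, 0, 0], [-1, -1, 0, 2, 0, -1, 0], [0, -1, -1, 0, 2, 0, 0], [0, 0, 0, -1, 0, 2, -1], [0, 0, 0, 0, 0, -1, 2]].
All simple roots have the same length, so the diagram is simply laced. The associated Dynkin diagram is a chain of 6 nodes with one extra node attached to the third node from one end (E_7), so the type is E_7.

E_7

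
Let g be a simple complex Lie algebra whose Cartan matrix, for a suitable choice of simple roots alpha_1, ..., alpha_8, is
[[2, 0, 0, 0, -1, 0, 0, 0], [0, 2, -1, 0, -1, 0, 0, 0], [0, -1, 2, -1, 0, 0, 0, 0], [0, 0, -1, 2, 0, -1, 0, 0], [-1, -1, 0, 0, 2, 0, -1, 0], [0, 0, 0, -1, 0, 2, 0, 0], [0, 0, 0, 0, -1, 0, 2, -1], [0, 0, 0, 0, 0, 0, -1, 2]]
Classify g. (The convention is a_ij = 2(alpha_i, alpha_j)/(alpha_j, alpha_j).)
The matrix has rank 8 with 2's on the diagonal. Reading the off-diagonal entries as Dynkin edges (a single edge where a_ij = a_ji = -1; a double or triple edge where a_ij * a_ji = 2 or 3), the diagram is a chain of 7 nodes with one extra node attached to the third node from one end (E_8). One simple-root ordering that puts it in standard form is (alpha_8, alpha_1, alpha_7, alpha_5, alpha_2, alpha_3, alpha_4, alpha_6). So the algebra is type E_8.

E_8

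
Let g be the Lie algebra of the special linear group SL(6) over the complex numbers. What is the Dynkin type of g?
A_5

This is sl(6), which has dimension 6^2 - 1 = 35 and rank 6 - 1 = 5 (a Cartan subalgebra is the diagonal traceless matrices). In the classification of classical Lie algebras, the special linear algebra sl(n+1) has type A_n; here n = 5, so the Dynkin diagram is a chain of 5 nodes with single edges (A_5). Hence the type is A_5.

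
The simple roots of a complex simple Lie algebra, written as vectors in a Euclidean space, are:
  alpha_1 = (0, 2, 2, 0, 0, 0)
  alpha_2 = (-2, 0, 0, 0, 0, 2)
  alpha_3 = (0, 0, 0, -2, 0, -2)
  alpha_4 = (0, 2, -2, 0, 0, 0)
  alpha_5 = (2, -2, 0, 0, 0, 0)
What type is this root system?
D5

Compute the Cartan integers a_ij = 2(alpha_i, alpha_j)/(alpha_j, alpha_j); the resulting 5x5 Cartan matrix is
[[2, 0, 0, 0, -1], [0, 2, -1, 0, -1], [0, -1, 2, 0, 0], [0, 0, 0, 2, -1], [-1, -1, 0, -1, 2]].
All simple roots have the same length, so the diagram is simply laced. The associated Dynkin diagram is a chain of 3 nodes with a fork of two nodes at one end (D_5), so the type is D_5 (the algebra so(10)).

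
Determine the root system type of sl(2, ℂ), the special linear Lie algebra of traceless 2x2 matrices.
This is sl(2), which has dimension 2^2 - 1 = 3 and rank 2 - 1 = 1 (a Cartan subalgebra is the diagonal traceless matrices). In the classification of classical Lie algebras, the special linear algebra sl(n+1) has type A_n; here n = 1, so the Dynkin diagram is a chain of 1 nodes with single edges (A_1). Hence the type is A_1.

A_1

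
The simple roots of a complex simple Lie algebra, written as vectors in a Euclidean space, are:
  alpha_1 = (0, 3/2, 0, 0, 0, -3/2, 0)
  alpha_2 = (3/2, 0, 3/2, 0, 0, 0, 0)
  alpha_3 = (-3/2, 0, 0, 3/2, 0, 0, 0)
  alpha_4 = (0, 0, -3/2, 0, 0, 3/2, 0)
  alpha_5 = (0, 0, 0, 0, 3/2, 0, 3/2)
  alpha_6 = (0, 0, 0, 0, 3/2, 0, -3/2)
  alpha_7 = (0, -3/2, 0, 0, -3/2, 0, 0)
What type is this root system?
D_7

Compute the Cartan integers a_ij = 2(alpha_i, alpha_j)/(alpha_j, alpha_j); the resulting 7x7 Cartan matrix is
[[2, 0, 0, -1, 0, 0, -1], [0, 2, -1, -1, 0, 0, 0], [0, -1, 2, 0, 0, 0, 0], [-1, -1, 0, 2, 0, 0, 0], [0, 0, 0, 0, 2, 0, -1], [0, 0, 0, 0, 0, 2, -1], [-1, 0, 0, 0, -1, -1, 2]].
All simple roots have the same length, so the diagram is simply laced. The associated Dynkin diagram is a chain of 5 nodes with a fork of two nodes at one end (D_7), so the type is D_7 (the algebra so(14)).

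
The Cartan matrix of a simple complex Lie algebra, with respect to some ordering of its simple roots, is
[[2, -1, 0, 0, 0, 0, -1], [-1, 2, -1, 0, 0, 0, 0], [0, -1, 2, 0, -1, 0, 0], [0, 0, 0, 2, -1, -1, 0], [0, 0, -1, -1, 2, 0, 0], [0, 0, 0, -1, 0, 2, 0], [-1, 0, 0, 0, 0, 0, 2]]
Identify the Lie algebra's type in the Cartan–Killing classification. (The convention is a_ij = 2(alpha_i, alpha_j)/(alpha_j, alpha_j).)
type A_7

The matrix has rank 7 with 2's on the diagonal. Reading the off-diagonal entries as Dynkin edges (a single edge where a_ij = a_ji = -1; a double or triple edge where a_ij * a_ji = 2 or 3), the diagram is a chain of 7 nodes with single edges (A_7). One simple-root ordering that puts it in standard form is (alpha_6, alpha_4, alpha_5, alpha_3, alpha_2, alpha_1, alpha_7). So the algebra is type A_7, i.e. sl(8).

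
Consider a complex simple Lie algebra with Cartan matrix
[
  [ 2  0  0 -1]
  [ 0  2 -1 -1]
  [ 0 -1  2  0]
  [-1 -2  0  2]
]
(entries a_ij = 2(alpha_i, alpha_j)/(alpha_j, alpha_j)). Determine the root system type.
The matrix has rank 4 with 2's on the diagonal. Reading the off-diagonal entries as Dynkin edges (a single edge where a_ij = a_ji = -1; a double or triple edge where a_ij * a_ji = 2 or 3), the diagram is a chain of 4 nodes with a double edge between the middle two (F_4). One simple-root ordering that puts it in standard form is (alpha_1, alpha_4, alpha_2, alpha_3). So the algebra is type F_4.

F4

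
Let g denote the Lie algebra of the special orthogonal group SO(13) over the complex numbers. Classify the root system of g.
This is so(13) with 13 odd, which has dimension 13(13-1)/2 = 78 and rank (13-1)/2 = 6. In the classification of classical Lie algebras, the orthogonal algebra so(2n+1) in an odd number of variables has type B_n; here n = 6, so the Dynkin diagram is a chain of 6 nodes with a double edge at one end; the terminal node there is the unique short simple root (B_6). Hence the type is B_6.

B6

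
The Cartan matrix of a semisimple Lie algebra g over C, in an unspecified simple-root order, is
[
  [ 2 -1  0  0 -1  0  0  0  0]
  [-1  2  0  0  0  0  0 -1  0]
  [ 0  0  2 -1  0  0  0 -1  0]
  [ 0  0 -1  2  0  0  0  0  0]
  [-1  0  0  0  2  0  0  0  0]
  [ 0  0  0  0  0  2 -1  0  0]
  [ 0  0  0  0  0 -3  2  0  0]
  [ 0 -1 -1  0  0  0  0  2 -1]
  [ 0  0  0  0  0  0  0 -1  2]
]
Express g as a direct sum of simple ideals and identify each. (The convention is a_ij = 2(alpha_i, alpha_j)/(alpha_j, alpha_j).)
The diagram associated to this matrix has two connected components: the simple roots {alpha_1, alpha_2, alpha_3, alpha_4, alpha_5, alpha_8, alpha_9} form a chain of 6 nodes with one extra node attached to the third node from one end (E_7), and {alpha_6, alpha_7} form two nodes joined by a triple edge (G_2). A semisimple Lie algebra decomposes uniquely as the direct sum of simple ideals, one per connected component of its Dynkin diagram, so g ≅ E_7 ⊕ G_2 (dimension 133 + 14 = 147).

E_7 + G_2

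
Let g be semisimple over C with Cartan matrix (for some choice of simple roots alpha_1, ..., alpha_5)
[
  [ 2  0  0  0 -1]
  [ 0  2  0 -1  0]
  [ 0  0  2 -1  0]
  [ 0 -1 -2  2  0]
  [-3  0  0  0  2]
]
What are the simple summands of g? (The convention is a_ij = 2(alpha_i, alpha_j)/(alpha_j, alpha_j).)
The diagram associated to this matrix has two connected components: the simple roots {alpha_2, alpha_3, alpha_4} form a chain of 3 nodes with a double edge at one end; the terminal node there is the unique short simple root (B_3), and {alpha_1, alpha_5} form two nodes joined by a triple edge (G_2). A semisimple Lie algebra decomposes uniquely as the direct sum of simple ideals, one per connected component of its Dynkin diagram, so g ≅ B_3 ⊕ G_2 (dimension 21 + 14 = 35).

B_3 ⊕ G_2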